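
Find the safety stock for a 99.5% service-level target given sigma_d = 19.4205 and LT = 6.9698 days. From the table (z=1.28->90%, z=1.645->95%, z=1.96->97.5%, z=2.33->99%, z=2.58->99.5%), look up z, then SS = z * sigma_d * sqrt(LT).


From the table, SL = 99.5% corresponds to z = 2.58
sqrt(LT) = sqrt(6.9698) = 2.6400
SS = 2.58 * 19.4205 * 2.6400 = 132.2788

132.2788 units


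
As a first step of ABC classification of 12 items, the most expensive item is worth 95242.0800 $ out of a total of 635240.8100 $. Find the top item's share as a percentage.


Top item = 95242.0800
Total = 635240.8100
Percentage = 95242.0800 / 635240.8100 * 100 = 14.9931

14.9931%


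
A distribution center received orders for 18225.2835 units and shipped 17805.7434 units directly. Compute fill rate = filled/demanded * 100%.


FR = 17805.7434 / 18225.2835 * 100 = 97.6980

97.6980%


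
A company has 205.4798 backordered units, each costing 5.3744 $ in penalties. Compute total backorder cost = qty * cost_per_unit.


Total = 205.4798 * 5.3744 = 1104.3306

1104.3306 $


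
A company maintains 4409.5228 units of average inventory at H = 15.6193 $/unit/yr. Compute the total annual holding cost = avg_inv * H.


Cost = 4409.5228 * 15.6193 = 68873.6595

68873.6595 $/yr


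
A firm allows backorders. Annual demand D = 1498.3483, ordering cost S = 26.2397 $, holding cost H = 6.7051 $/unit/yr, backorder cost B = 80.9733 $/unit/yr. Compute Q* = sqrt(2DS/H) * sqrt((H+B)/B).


sqrt(2DS/H) = 108.2925
sqrt((H+B)/B) = 1.0406
Q* = 108.2925 * 1.0406 = 112.6869

112.6869 units


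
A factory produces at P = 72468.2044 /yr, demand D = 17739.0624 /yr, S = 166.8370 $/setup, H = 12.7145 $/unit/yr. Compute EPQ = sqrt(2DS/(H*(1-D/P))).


1 - D/P = 1 - 0.2448 = 0.7552
H*(1-D/P) = 9.6022
2DS = 5919063.9073
EPQ = sqrt(616428.3497) = 785.1295

785.1295 units


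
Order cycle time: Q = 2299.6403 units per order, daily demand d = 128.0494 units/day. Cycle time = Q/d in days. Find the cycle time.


Cycle = 2299.6403 / 128.0494 = 17.9590

17.9590 days


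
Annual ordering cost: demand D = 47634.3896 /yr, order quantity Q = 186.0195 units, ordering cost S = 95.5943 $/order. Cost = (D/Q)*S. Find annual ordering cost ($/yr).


Number of orders = D/Q = 256.0720
Cost = 256.0720 * 95.5943 = 24479.0257

24479.0257 $/yr


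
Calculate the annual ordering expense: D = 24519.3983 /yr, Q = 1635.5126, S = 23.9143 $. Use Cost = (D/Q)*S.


Number of orders = D/Q = 14.9919
Cost = 14.9919 * 23.9143 = 358.5202

358.5202 $/yr


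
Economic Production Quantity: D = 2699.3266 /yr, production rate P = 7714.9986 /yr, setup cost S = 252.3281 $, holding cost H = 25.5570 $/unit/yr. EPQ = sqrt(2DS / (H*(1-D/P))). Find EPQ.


1 - D/P = 1 - 0.3499 = 0.6501
H*(1-D/P) = 16.6151
2DS = 1362231.9045
EPQ = sqrt(81987.5480) = 286.3347

286.3347 units


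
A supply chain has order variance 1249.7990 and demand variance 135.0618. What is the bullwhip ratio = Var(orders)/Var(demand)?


BW = 1249.7990 / 135.0618 = 9.2535

9.2535


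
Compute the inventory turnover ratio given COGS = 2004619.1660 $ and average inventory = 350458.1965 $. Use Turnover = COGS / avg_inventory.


Turnover = 2004619.1660 / 350458.1965 = 5.7200

5.7200


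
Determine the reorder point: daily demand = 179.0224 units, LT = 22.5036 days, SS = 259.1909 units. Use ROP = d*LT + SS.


d*LT = 179.0224 * 22.5036 = 4028.6485
ROP = 4028.6485 + 259.1909 = 4287.8394

4287.8394 units


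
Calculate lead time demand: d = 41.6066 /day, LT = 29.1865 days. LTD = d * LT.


LTD = 41.6066 * 29.1865 = 1214.3510

1214.3510 units


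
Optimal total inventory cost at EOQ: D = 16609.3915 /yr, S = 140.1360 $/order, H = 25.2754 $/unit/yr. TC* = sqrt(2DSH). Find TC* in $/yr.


2*D*S*H = 117660711.9491
TC* = sqrt(117660711.9491) = 10847.1523

10847.1523 $/yr


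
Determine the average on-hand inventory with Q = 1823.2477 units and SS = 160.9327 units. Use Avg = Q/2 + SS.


Q/2 = 911.6238
Avg = 911.6238 + 160.9327 = 1072.5566

1072.5566 units


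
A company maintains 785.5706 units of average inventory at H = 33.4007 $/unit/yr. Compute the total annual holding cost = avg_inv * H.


Cost = 785.5706 * 33.4007 = 26238.6079

26238.6079 $/yr


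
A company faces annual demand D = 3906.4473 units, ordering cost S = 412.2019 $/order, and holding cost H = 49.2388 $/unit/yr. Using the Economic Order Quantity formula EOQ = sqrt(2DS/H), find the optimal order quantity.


2*D*S = 2 * 3906.4473 * 412.2019 = 3220489.9986
2*D*S/H = 65405.5338
EOQ = sqrt(65405.5338) = 255.7451

255.7451 units


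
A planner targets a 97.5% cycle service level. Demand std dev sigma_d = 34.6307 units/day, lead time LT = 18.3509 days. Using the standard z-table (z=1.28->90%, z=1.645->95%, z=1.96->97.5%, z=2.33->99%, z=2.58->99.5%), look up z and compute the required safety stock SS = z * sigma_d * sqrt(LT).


From the table, SL = 97.5% corresponds to z = 1.96
sqrt(LT) = sqrt(18.3509) = 4.2838
SS = 1.96 * 34.6307 * 4.2838 = 290.7676

290.7676 units


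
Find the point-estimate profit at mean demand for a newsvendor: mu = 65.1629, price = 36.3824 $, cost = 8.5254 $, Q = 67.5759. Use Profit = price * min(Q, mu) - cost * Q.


Sales at mu = min(67.5759, 65.1629) = 65.1629
Revenue = 36.3824 * 65.1629 = 2370.7827
Total cost = 8.5254 * 67.5759 = 576.1116
Profit = 2370.7827 - 576.1116 = 1794.6711

1794.6711 $


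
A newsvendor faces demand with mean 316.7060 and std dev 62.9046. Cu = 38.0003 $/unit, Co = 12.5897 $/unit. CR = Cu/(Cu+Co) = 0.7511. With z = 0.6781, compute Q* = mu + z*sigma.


CR = Cu/(Cu+Co) = 38.0003/(38.0003+12.5897) = 0.7511
z = 0.6781
Q* = 316.7060 + 0.6781 * 62.9046 = 359.3616

359.3616 units


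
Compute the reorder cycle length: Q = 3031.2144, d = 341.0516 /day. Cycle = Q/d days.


Cycle = 3031.2144 / 341.0516 = 8.8878

8.8878 days


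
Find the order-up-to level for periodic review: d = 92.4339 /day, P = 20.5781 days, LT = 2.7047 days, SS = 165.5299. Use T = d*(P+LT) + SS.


P + LT = 23.2828
d*(P+LT) = 92.4339 * 23.2828 = 2152.1200
T = 2152.1200 + 165.5299 = 2317.6499

2317.6499 units


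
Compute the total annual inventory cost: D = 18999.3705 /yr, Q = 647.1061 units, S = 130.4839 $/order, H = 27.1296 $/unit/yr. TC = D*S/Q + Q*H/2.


Ordering cost = D*S/Q = 3831.0749
Holding cost = Q*H/2 = 8777.8648
TC = 3831.0749 + 8777.8648 = 12608.9398

12608.9398 $/yr


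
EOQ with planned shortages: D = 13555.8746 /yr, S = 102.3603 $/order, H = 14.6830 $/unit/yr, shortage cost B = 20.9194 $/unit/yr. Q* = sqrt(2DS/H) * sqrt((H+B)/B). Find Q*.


sqrt(2DS/H) = 434.7476
sqrt((H+B)/B) = 1.3046
Q* = 434.7476 * 1.3046 = 567.1555

567.1555 units


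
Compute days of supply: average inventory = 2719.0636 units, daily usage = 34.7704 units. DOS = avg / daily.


DOS = 2719.0636 / 34.7704 = 78.2005

78.2005 days


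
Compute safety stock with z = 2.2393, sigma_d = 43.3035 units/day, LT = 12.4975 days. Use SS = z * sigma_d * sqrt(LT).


sqrt(LT) = sqrt(12.4975) = 3.5352
SS = 2.2393 * 43.3035 * 3.5352 = 342.8048

342.8048 units


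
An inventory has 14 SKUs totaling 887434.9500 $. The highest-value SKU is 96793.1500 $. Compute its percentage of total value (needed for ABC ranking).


Top item = 96793.1500
Total = 887434.9500
Percentage = 96793.1500 / 887434.9500 * 100 = 10.9071

10.9071%


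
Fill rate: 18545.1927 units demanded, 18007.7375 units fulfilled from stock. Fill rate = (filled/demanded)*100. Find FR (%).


FR = 18007.7375 / 18545.1927 * 100 = 97.1019

97.1019%


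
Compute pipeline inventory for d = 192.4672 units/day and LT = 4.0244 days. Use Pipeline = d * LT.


Pipeline = 192.4672 * 4.0244 = 774.5650

774.5650 units


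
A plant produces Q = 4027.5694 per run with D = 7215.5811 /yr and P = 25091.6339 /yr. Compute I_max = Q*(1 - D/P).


D/P = 0.2876
1 - D/P = 0.7124
I_max = 4027.5694 * 0.7124 = 2869.3645

2869.3645 units


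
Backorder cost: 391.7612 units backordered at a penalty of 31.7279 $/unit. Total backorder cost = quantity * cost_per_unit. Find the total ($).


Total = 391.7612 * 31.7279 = 12429.7602

12429.7602 $


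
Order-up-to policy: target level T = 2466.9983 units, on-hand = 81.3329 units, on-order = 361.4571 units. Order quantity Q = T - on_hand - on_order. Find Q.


Inventory position = OH + OO = 81.3329 + 361.4571 = 442.7900
Q = 2466.9983 - 442.7900 = 2024.2083

2024.2083 units


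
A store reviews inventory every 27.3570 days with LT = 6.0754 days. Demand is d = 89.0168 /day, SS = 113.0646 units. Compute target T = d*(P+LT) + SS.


P + LT = 33.4324
d*(P+LT) = 89.0168 * 33.4324 = 2976.0453
T = 2976.0453 + 113.0646 = 3089.1099

3089.1099 units


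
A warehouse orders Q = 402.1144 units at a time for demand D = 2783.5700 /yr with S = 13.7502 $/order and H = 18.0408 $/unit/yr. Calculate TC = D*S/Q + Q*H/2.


Ordering cost = D*S/Q = 95.1835
Holding cost = Q*H/2 = 3627.2327
TC = 95.1835 + 3627.2327 = 3722.4162

3722.4162 $/yr


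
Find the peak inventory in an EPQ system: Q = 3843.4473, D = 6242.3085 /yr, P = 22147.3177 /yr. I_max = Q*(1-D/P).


D/P = 0.2819
1 - D/P = 0.7181
I_max = 3843.4473 * 0.7181 = 2760.1566

2760.1566 units


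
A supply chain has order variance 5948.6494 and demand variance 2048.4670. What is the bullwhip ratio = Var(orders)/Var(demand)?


BW = 5948.6494 / 2048.4670 = 2.9040

2.9040


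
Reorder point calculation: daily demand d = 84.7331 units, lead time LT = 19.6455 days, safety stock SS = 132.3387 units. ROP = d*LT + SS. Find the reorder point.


d*LT = 84.7331 * 19.6455 = 1664.6241
ROP = 1664.6241 + 132.3387 = 1796.9628

1796.9628 units


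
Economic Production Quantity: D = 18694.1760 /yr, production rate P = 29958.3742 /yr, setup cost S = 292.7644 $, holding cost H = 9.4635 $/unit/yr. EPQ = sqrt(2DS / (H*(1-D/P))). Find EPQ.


1 - D/P = 1 - 0.6240 = 0.3760
H*(1-D/P) = 3.5582
2DS = 10945978.4403
EPQ = sqrt(3076243.8574) = 1753.9224

1753.9224 units


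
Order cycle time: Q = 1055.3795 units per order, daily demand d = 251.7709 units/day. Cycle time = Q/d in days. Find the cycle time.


Cycle = 1055.3795 / 251.7709 = 4.1918

4.1918 days


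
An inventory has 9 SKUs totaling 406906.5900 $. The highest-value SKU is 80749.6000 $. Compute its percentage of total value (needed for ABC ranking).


Top item = 80749.6000
Total = 406906.5900
Percentage = 80749.6000 / 406906.5900 * 100 = 19.8448

19.8448%


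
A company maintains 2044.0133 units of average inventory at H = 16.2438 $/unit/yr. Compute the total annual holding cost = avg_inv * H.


Cost = 2044.0133 * 16.2438 = 33202.5432

33202.5432 $/yr


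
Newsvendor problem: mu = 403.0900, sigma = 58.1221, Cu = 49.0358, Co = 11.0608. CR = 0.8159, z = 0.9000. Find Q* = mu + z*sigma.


CR = Cu/(Cu+Co) = 49.0358/(49.0358+11.0608) = 0.8159
z = 0.9000
Q* = 403.0900 + 0.9000 * 58.1221 = 455.3999

455.3999 units


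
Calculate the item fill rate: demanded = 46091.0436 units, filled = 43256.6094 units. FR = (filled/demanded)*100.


FR = 43256.6094 / 46091.0436 * 100 = 93.8504

93.8504%


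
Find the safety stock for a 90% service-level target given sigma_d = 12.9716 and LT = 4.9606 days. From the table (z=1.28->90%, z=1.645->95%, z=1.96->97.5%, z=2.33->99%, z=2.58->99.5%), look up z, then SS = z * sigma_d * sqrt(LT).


From the table, SL = 90% corresponds to z = 1.28
sqrt(LT) = sqrt(4.9606) = 2.2272
SS = 1.28 * 12.9716 * 2.2272 = 36.9803

36.9803 units


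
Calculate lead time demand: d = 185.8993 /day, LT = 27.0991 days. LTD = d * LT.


LTD = 185.8993 * 27.0991 = 5037.7037

5037.7037 units


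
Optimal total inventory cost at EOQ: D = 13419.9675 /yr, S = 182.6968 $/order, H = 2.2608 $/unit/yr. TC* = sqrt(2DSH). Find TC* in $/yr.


2*D*S*H = 11085991.5911
TC* = sqrt(11085991.5911) = 3329.5633

3329.5633 $/yr


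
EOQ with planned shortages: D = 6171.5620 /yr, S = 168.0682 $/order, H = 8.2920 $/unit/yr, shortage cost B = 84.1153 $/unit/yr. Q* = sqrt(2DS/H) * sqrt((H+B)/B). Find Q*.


sqrt(2DS/H) = 500.1793
sqrt((H+B)/B) = 1.0481
Q* = 500.1793 * 1.0481 = 524.2535

524.2535 units


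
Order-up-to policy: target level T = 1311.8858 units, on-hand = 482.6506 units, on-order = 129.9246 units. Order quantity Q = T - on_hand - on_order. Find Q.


Inventory position = OH + OO = 482.6506 + 129.9246 = 612.5752
Q = 1311.8858 - 612.5752 = 699.3106

699.3106 units


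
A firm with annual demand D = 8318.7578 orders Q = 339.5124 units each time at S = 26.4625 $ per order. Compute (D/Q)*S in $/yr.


Number of orders = D/Q = 24.5021
Cost = 24.5021 * 26.4625 = 648.3861

648.3861 $/yr


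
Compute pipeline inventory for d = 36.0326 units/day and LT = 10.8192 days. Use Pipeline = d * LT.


Pipeline = 36.0326 * 10.8192 = 389.8439

389.8439 units


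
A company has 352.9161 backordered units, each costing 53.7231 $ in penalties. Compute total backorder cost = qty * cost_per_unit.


Total = 352.9161 * 53.7231 = 18959.7469

18959.7469 $


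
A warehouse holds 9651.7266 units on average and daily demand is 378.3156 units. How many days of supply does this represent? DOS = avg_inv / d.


DOS = 9651.7266 / 378.3156 = 25.5124

25.5124 days


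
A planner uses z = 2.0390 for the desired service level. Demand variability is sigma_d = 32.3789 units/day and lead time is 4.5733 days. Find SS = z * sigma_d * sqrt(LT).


sqrt(LT) = sqrt(4.5733) = 2.1385
SS = 2.0390 * 32.3789 * 2.1385 = 141.1868

141.1868 units


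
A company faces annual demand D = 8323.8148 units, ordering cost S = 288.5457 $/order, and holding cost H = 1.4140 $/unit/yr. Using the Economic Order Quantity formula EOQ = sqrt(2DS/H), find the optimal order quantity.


2*D*S = 2 * 8323.8148 * 288.5457 = 4803601.9363
2*D*S/H = 3397172.5150
EOQ = sqrt(3397172.5150) = 1843.1420

1843.1420 units


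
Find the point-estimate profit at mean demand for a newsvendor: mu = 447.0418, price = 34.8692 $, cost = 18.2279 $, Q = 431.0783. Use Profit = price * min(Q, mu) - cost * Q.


Sales at mu = min(431.0783, 447.0418) = 431.0783
Revenue = 34.8692 * 431.0783 = 15031.3555
Total cost = 18.2279 * 431.0783 = 7857.6521
Profit = 15031.3555 - 7857.6521 = 7173.7033

7173.7033 $


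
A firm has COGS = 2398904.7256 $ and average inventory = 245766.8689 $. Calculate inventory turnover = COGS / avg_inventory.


Turnover = 2398904.7256 / 245766.8689 = 9.7609

9.7609


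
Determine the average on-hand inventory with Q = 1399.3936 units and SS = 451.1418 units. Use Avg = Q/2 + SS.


Q/2 = 699.6968
Avg = 699.6968 + 451.1418 = 1150.8386

1150.8386 units


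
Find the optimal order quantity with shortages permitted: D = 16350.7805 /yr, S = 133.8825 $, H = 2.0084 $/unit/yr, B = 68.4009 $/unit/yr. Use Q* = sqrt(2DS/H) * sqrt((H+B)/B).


sqrt(2DS/H) = 1476.4578
sqrt((H+B)/B) = 1.0146
Q* = 1476.4578 * 1.0146 = 1497.9770

1497.9770 units


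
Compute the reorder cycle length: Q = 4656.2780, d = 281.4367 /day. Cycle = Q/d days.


Cycle = 4656.2780 / 281.4367 = 16.5447

16.5447 days


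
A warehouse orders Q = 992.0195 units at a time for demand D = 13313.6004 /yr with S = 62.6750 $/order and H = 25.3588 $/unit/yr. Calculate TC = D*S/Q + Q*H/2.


Ordering cost = D*S/Q = 841.1426
Holding cost = Q*H/2 = 12578.2120
TC = 841.1426 + 12578.2120 = 13419.3547

13419.3547 $/yr


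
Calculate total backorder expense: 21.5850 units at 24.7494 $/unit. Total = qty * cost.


Total = 21.5850 * 24.7494 = 534.2158

534.2158 $


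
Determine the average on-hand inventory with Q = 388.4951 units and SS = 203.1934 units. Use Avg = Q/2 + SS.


Q/2 = 194.2475
Avg = 194.2475 + 203.1934 = 397.4409

397.4409 units


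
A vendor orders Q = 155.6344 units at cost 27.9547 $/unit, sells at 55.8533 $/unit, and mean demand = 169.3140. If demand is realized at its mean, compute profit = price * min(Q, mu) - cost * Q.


Sales at mu = min(155.6344, 169.3140) = 155.6344
Revenue = 55.8533 * 155.6344 = 8692.6948
Total cost = 27.9547 * 155.6344 = 4350.7130
Profit = 8692.6948 - 4350.7130 = 4341.9819

4341.9819 $


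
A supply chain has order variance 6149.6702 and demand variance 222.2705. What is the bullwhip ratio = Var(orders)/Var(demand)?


BW = 6149.6702 / 222.2705 = 27.6675

27.6675


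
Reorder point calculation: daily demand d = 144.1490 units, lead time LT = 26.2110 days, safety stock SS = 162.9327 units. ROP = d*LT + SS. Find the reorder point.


d*LT = 144.1490 * 26.2110 = 3778.2894
ROP = 3778.2894 + 162.9327 = 3941.2221

3941.2221 units


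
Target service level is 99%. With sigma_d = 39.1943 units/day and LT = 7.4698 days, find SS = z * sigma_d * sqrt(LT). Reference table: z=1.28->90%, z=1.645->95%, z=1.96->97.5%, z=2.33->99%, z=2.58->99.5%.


From the table, SL = 99% corresponds to z = 2.33
sqrt(LT) = sqrt(7.4698) = 2.7331
SS = 2.33 * 39.1943 * 2.7331 = 249.5935

249.5935 units


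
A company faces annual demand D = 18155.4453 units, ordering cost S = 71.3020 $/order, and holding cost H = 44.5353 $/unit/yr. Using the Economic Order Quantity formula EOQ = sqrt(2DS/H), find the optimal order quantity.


2*D*S = 2 * 18155.4453 * 71.3020 = 2589039.1216
2*D*S/H = 58134.5387
EOQ = sqrt(58134.5387) = 241.1111

241.1111 units


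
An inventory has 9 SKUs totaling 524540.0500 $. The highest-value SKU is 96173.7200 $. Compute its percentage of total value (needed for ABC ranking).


Top item = 96173.7200
Total = 524540.0500
Percentage = 96173.7200 / 524540.0500 * 100 = 18.3349

18.3349%


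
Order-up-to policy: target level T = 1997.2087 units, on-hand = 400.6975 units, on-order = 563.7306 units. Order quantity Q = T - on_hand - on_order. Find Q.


Inventory position = OH + OO = 400.6975 + 563.7306 = 964.4281
Q = 1997.2087 - 964.4281 = 1032.7806

1032.7806 units


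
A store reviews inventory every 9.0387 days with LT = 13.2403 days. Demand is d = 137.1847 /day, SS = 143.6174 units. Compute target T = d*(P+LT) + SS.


P + LT = 22.2790
d*(P+LT) = 137.1847 * 22.2790 = 3056.3379
T = 3056.3379 + 143.6174 = 3199.9553

3199.9553 units


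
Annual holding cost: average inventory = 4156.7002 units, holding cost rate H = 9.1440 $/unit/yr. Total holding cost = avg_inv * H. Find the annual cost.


Cost = 4156.7002 * 9.1440 = 38008.8666

38008.8666 $/yr


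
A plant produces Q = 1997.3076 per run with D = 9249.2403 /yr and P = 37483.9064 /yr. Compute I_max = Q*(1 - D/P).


D/P = 0.2468
1 - D/P = 0.7532
I_max = 1997.3076 * 0.7532 = 1504.4673

1504.4673 units


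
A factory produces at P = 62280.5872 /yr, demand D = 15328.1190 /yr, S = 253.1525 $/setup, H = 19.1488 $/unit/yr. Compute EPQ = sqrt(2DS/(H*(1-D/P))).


1 - D/P = 1 - 0.2461 = 0.7539
H*(1-D/P) = 14.4360
2DS = 7760703.2903
EPQ = sqrt(537593.2262) = 733.2075

733.2075 units


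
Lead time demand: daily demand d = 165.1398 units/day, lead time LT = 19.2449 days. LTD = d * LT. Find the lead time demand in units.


LTD = 165.1398 * 19.2449 = 3178.0989

3178.0989 units


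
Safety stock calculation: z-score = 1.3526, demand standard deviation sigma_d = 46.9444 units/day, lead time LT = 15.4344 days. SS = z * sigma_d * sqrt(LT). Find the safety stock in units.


sqrt(LT) = sqrt(15.4344) = 3.9287
SS = 1.3526 * 46.9444 * 3.9287 = 249.4584

249.4584 units


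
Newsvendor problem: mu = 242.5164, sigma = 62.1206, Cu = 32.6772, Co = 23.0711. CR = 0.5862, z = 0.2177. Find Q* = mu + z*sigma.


CR = Cu/(Cu+Co) = 32.6772/(32.6772+23.0711) = 0.5862
z = 0.2177
Q* = 242.5164 + 0.2177 * 62.1206 = 256.0401

256.0401 units


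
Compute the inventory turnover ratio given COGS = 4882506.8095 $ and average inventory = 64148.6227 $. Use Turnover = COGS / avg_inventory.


Turnover = 4882506.8095 / 64148.6227 = 76.1124

76.1124


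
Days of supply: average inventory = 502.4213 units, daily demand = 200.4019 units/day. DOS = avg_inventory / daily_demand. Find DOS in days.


DOS = 502.4213 / 200.4019 = 2.5071

2.5071 days


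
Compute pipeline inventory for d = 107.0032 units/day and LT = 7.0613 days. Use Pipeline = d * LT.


Pipeline = 107.0032 * 7.0613 = 755.5817

755.5817 units


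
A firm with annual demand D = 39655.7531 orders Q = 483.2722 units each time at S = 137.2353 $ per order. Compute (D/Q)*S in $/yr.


Number of orders = D/Q = 82.0568
Cost = 82.0568 * 137.2353 = 11261.0847

11261.0847 $/yr


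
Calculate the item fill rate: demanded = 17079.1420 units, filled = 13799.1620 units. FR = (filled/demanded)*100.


FR = 13799.1620 / 17079.1420 * 100 = 80.7954

80.7954%


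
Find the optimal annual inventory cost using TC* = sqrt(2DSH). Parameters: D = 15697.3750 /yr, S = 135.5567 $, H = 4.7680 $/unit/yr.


2*D*S*H = 20291505.1965
TC* = sqrt(20291505.1965) = 4504.6093

4504.6093 $/yr


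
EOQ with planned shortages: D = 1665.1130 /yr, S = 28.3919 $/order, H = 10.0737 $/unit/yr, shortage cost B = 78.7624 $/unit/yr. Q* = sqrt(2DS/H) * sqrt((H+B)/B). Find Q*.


sqrt(2DS/H) = 96.8812
sqrt((H+B)/B) = 1.0620
Q* = 96.8812 * 1.0620 = 102.8904

102.8904 units


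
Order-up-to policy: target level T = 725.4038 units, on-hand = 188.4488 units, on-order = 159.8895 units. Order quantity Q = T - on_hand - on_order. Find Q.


Inventory position = OH + OO = 188.4488 + 159.8895 = 348.3383
Q = 725.4038 - 348.3383 = 377.0655

377.0655 units


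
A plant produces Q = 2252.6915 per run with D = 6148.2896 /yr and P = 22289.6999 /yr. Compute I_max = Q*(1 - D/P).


D/P = 0.2758
1 - D/P = 0.7242
I_max = 2252.6915 * 0.7242 = 1631.3193

1631.3193 units


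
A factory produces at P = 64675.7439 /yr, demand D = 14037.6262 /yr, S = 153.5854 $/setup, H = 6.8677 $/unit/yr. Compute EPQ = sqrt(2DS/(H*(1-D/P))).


1 - D/P = 1 - 0.2170 = 0.7830
H*(1-D/P) = 5.3771
2DS = 4311948.8700
EPQ = sqrt(801910.9902) = 895.4948

895.4948 units


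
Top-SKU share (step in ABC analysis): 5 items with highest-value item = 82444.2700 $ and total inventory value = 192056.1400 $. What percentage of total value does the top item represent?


Top item = 82444.2700
Total = 192056.1400
Percentage = 82444.2700 / 192056.1400 * 100 = 42.9272

42.9272%


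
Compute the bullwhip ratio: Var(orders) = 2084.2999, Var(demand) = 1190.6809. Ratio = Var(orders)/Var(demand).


BW = 2084.2999 / 1190.6809 = 1.7505

1.7505


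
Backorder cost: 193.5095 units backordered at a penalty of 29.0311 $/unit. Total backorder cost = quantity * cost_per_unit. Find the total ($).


Total = 193.5095 * 29.0311 = 5617.7936

5617.7936 $


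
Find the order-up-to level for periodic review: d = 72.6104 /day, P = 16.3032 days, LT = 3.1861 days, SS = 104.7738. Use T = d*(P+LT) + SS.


P + LT = 19.4893
d*(P+LT) = 72.6104 * 19.4893 = 1415.1259
T = 1415.1259 + 104.7738 = 1519.8997

1519.8997 units


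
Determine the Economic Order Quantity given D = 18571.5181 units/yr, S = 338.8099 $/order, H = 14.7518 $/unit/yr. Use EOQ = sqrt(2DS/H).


2*D*S = 2 * 18571.5181 * 338.8099 = 12584428.3806
2*D*S/H = 853077.4808
EOQ = sqrt(853077.4808) = 923.6219

923.6219 units


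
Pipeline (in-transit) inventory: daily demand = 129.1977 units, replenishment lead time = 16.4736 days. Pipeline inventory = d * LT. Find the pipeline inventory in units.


Pipeline = 129.1977 * 16.4736 = 2128.3512

2128.3512 units


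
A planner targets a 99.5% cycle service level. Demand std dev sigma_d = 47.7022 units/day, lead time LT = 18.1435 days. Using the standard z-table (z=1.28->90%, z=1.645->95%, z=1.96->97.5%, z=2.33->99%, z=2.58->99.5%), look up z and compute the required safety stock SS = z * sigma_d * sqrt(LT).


From the table, SL = 99.5% corresponds to z = 2.58
sqrt(LT) = sqrt(18.1435) = 4.2595
SS = 2.58 * 47.7022 * 4.2595 = 524.2261

524.2261 units


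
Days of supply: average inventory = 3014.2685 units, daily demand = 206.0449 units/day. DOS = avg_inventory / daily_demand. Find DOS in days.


DOS = 3014.2685 / 206.0449 = 14.6292

14.6292 days


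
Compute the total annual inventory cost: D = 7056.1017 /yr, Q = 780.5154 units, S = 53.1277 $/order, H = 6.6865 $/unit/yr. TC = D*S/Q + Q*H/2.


Ordering cost = D*S/Q = 480.2909
Holding cost = Q*H/2 = 2609.4581
TC = 480.2909 + 2609.4581 = 3089.7490

3089.7490 $/yr


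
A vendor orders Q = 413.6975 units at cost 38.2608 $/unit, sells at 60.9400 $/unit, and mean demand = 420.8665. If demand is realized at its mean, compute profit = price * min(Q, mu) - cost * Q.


Sales at mu = min(413.6975, 420.8665) = 413.6975
Revenue = 60.9400 * 413.6975 = 25210.7257
Total cost = 38.2608 * 413.6975 = 15828.3973
Profit = 25210.7257 - 15828.3973 = 9382.3283

9382.3283 $


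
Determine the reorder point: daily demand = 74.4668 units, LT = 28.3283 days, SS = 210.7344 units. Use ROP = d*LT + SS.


d*LT = 74.4668 * 28.3283 = 2109.5179
ROP = 2109.5179 + 210.7344 = 2320.2523

2320.2523 units


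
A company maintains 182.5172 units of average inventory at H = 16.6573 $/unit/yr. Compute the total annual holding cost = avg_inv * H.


Cost = 182.5172 * 16.6573 = 3040.2438

3040.2438 $/yr


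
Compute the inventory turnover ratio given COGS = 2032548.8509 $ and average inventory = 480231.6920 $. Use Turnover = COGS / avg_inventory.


Turnover = 2032548.8509 / 480231.6920 = 4.2324

4.2324


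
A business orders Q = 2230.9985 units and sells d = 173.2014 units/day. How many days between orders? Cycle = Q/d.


Cycle = 2230.9985 / 173.2014 = 12.8809

12.8809 days


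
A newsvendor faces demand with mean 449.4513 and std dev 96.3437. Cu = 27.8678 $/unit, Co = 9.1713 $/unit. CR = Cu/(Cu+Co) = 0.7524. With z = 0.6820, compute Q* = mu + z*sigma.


CR = Cu/(Cu+Co) = 27.8678/(27.8678+9.1713) = 0.7524
z = 0.6820
Q* = 449.4513 + 0.6820 * 96.3437 = 515.1577

515.1577 units


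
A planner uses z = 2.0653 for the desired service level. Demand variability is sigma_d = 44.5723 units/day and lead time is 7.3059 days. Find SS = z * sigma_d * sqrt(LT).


sqrt(LT) = sqrt(7.3059) = 2.7029
SS = 2.0653 * 44.5723 * 2.7029 = 248.8199

248.8199 units


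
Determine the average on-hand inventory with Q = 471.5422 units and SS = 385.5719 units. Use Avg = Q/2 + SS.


Q/2 = 235.7711
Avg = 235.7711 + 385.5719 = 621.3430

621.3430 units


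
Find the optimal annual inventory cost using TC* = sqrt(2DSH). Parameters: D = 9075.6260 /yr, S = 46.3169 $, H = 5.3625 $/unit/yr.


2*D*S*H = 4508305.8937
TC* = sqrt(4508305.8937) = 2123.2772

2123.2772 $/yr


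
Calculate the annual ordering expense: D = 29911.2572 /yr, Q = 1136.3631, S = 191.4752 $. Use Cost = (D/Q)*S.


Number of orders = D/Q = 26.3219
Cost = 26.3219 * 191.4752 = 5039.9947

5039.9947 $/yr


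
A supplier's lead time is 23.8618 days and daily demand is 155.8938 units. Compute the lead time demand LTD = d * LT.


LTD = 155.8938 * 23.8618 = 3719.9067

3719.9067 units


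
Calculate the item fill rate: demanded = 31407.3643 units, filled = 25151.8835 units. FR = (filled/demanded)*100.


FR = 25151.8835 / 31407.3643 * 100 = 80.0828

80.0828%


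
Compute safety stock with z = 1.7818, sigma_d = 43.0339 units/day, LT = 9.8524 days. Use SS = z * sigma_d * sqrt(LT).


sqrt(LT) = sqrt(9.8524) = 3.1389
SS = 1.7818 * 43.0339 * 3.1389 = 240.6804

240.6804 units


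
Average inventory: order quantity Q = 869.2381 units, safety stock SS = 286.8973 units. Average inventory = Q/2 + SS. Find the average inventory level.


Q/2 = 434.6191
Avg = 434.6191 + 286.8973 = 721.5163

721.5163 units


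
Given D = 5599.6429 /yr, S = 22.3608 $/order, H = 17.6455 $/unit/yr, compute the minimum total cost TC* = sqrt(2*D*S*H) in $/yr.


2*D*S*H = 4418874.1596
TC* = sqrt(4418874.1596) = 2102.1118

2102.1118 $/yr


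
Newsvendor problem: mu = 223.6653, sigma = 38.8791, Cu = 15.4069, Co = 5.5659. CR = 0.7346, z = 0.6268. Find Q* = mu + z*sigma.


CR = Cu/(Cu+Co) = 15.4069/(15.4069+5.5659) = 0.7346
z = 0.6268
Q* = 223.6653 + 0.6268 * 38.8791 = 248.0347

248.0347 units


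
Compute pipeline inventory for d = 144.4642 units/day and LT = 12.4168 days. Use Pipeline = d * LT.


Pipeline = 144.4642 * 12.4168 = 1793.7831

1793.7831 units


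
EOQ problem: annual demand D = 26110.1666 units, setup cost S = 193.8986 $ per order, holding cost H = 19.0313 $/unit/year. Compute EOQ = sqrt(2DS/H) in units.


2*D*S = 2 * 26110.1666 * 193.8986 = 10125449.4990
2*D*S/H = 532041.9256
EOQ = sqrt(532041.9256) = 729.4120

729.4120 units


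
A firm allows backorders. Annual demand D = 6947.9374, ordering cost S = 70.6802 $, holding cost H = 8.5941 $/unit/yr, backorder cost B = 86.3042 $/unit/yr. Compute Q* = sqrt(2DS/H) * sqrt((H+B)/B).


sqrt(2DS/H) = 338.0583
sqrt((H+B)/B) = 1.0486
Q* = 338.0583 * 1.0486 = 354.4907

354.4907 units


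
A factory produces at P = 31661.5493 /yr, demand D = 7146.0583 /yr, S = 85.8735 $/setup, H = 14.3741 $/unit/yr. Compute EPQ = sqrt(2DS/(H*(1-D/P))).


1 - D/P = 1 - 0.2257 = 0.7743
H*(1-D/P) = 11.1298
2DS = 1227314.0749
EPQ = sqrt(110272.3474) = 332.0728

332.0728 units


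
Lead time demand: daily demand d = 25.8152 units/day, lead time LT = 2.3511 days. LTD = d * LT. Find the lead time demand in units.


LTD = 25.8152 * 2.3511 = 60.6941

60.6941 units


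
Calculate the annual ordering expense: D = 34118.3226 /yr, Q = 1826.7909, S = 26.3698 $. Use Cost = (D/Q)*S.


Number of orders = D/Q = 18.6766
Cost = 18.6766 * 26.3698 = 492.4994

492.4994 $/yr


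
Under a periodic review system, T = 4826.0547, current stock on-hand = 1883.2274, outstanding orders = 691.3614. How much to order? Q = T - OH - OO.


Inventory position = OH + OO = 1883.2274 + 691.3614 = 2574.5888
Q = 4826.0547 - 2574.5888 = 2251.4659

2251.4659 units


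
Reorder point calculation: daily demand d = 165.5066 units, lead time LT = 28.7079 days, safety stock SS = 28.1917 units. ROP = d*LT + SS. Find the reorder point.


d*LT = 165.5066 * 28.7079 = 4751.3469
ROP = 4751.3469 + 28.1917 = 4779.5386

4779.5386 units


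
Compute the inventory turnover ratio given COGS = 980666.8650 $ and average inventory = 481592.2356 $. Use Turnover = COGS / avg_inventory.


Turnover = 980666.8650 / 481592.2356 = 2.0363

2.0363


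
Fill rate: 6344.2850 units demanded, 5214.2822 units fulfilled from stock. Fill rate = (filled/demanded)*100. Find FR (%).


FR = 5214.2822 / 6344.2850 * 100 = 82.1887

82.1887%


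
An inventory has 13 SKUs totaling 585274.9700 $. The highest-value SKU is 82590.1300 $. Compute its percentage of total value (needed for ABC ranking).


Top item = 82590.1300
Total = 585274.9700
Percentage = 82590.1300 / 585274.9700 * 100 = 14.1113

14.1113%


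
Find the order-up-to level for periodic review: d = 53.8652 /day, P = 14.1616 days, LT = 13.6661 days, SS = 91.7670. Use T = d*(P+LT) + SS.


P + LT = 27.8277
d*(P+LT) = 53.8652 * 27.8277 = 1498.9446
T = 1498.9446 + 91.7670 = 1590.7116

1590.7116 units


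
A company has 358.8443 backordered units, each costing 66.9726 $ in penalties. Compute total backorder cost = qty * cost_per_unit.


Total = 358.8443 * 66.9726 = 24032.7358

24032.7358 $


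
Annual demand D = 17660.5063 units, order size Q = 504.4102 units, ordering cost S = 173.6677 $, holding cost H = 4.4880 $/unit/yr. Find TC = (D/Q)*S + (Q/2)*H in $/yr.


Ordering cost = D*S/Q = 6080.4867
Holding cost = Q*H/2 = 1131.8965
TC = 6080.4867 + 1131.8965 = 7212.3832

7212.3832 $/yr


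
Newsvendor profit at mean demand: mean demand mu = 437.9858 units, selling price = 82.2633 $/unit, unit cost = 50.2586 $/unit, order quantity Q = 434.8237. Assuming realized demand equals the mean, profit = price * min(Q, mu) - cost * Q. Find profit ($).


Sales at mu = min(434.8237, 437.9858) = 434.8237
Revenue = 82.2633 * 434.8237 = 35770.0325
Total cost = 50.2586 * 434.8237 = 21853.6304
Profit = 35770.0325 - 21853.6304 = 13916.4021

13916.4021 $


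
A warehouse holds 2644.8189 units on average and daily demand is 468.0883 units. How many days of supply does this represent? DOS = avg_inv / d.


DOS = 2644.8189 / 468.0883 = 5.6503

5.6503 days


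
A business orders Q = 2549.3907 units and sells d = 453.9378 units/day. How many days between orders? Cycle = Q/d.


Cycle = 2549.3907 / 453.9378 = 5.6162

5.6162 days


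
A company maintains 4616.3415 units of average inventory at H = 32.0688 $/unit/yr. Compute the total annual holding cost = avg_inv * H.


Cost = 4616.3415 * 32.0688 = 148040.5323

148040.5323 $/yr


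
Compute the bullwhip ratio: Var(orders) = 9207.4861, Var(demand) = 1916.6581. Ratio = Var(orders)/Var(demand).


BW = 9207.4861 / 1916.6581 = 4.8039

4.8039


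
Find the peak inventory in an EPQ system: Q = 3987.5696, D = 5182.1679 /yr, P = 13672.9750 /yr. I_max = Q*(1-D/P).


D/P = 0.3790
1 - D/P = 0.6210
I_max = 3987.5696 * 0.6210 = 2476.2485

2476.2485 units


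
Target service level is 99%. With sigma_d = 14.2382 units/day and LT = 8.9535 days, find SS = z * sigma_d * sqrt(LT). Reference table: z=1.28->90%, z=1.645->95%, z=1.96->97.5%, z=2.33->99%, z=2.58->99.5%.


From the table, SL = 99% corresponds to z = 2.33
sqrt(LT) = sqrt(8.9535) = 2.9922
SS = 2.33 * 14.2382 * 2.9922 = 99.2676

99.2676 units


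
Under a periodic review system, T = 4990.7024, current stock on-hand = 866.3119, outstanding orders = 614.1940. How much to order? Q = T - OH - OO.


Inventory position = OH + OO = 866.3119 + 614.1940 = 1480.5059
Q = 4990.7024 - 1480.5059 = 3510.1965

3510.1965 units


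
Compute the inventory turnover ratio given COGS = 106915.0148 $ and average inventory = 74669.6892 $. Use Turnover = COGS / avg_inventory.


Turnover = 106915.0148 / 74669.6892 = 1.4318

1.4318


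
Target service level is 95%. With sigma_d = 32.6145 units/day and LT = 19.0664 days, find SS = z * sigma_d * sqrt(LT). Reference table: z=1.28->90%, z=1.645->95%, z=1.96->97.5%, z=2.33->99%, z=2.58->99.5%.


From the table, SL = 95% corresponds to z = 1.645
sqrt(LT) = sqrt(19.0664) = 4.3665
SS = 1.645 * 32.6145 * 4.3665 = 234.2669

234.2669 units


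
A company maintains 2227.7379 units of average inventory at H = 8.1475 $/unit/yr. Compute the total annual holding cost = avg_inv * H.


Cost = 2227.7379 * 8.1475 = 18150.4945

18150.4945 $/yr


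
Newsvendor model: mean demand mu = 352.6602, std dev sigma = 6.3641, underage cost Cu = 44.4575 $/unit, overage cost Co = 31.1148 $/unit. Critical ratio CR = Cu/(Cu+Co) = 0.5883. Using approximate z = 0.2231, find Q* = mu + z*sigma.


CR = Cu/(Cu+Co) = 44.4575/(44.4575+31.1148) = 0.5883
z = 0.2231
Q* = 352.6602 + 0.2231 * 6.3641 = 354.0800

354.0800 units


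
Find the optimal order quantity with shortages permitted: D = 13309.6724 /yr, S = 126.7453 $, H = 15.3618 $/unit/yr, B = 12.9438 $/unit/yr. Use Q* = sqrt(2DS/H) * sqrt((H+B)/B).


sqrt(2DS/H) = 468.6445
sqrt((H+B)/B) = 1.4788
Q* = 468.6445 * 1.4788 = 693.0249

693.0249 units


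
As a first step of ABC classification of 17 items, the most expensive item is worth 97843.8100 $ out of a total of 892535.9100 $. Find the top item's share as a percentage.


Top item = 97843.8100
Total = 892535.9100
Percentage = 97843.8100 / 892535.9100 * 100 = 10.9625

10.9625%


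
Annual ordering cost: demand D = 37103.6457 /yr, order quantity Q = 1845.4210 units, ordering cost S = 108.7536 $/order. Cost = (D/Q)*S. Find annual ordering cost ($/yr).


Number of orders = D/Q = 20.1058
Cost = 20.1058 * 108.7536 = 2186.5770

2186.5770 $/yr


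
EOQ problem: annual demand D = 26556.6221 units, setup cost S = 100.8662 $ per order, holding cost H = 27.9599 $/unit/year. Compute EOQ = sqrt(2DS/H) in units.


2*D*S = 2 * 26556.6221 * 100.8662 = 5357331.1121
2*D*S/H = 191607.6636
EOQ = sqrt(191607.6636) = 437.7301

437.7301 units


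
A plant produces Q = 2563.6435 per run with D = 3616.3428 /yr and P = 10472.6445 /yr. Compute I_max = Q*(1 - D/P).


D/P = 0.3453
1 - D/P = 0.6547
I_max = 2563.6435 * 0.6547 = 1678.3835

1678.3835 units


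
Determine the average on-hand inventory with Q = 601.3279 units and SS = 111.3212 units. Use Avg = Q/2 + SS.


Q/2 = 300.6639
Avg = 300.6639 + 111.3212 = 411.9851

411.9851 units


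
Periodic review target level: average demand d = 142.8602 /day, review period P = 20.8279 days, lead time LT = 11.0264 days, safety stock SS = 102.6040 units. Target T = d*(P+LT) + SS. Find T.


P + LT = 31.8543
d*(P+LT) = 142.8602 * 31.8543 = 4550.7117
T = 4550.7117 + 102.6040 = 4653.3157

4653.3157 units


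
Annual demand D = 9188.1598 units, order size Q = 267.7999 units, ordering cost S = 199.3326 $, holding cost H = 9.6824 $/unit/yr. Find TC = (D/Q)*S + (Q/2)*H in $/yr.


Ordering cost = D*S/Q = 6839.0607
Holding cost = Q*H/2 = 1296.4729
TC = 6839.0607 + 1296.4729 = 8135.5336

8135.5336 $/yr


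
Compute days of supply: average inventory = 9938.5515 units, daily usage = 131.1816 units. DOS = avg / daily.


DOS = 9938.5515 / 131.1816 = 75.7618

75.7618 days


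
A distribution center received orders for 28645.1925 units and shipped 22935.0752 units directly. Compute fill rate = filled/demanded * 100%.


FR = 22935.0752 / 28645.1925 * 100 = 80.0661

80.0661%


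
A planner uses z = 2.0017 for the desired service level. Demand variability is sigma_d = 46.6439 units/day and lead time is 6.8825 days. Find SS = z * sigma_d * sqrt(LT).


sqrt(LT) = sqrt(6.8825) = 2.6235
SS = 2.0017 * 46.6439 * 2.6235 = 244.9441

244.9441 units


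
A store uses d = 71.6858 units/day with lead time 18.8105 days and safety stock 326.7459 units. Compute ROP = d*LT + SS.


d*LT = 71.6858 * 18.8105 = 1348.4457
ROP = 1348.4457 + 326.7459 = 1675.1916

1675.1916 units


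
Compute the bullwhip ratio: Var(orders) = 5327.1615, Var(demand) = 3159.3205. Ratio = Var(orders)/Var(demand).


BW = 5327.1615 / 3159.3205 = 1.6862

1.6862


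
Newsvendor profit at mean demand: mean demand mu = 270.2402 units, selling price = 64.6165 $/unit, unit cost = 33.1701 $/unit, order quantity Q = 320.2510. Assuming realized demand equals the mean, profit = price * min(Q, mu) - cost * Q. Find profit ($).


Sales at mu = min(320.2510, 270.2402) = 270.2402
Revenue = 64.6165 * 270.2402 = 17461.9759
Total cost = 33.1701 * 320.2510 = 10622.7577
Profit = 17461.9759 - 10622.7577 = 6839.2182

6839.2182 $


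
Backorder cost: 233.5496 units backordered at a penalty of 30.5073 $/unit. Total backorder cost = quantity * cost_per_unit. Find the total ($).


Total = 233.5496 * 30.5073 = 7124.9677

7124.9677 $


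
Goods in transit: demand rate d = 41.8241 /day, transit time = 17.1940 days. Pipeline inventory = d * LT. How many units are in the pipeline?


Pipeline = 41.8241 * 17.1940 = 719.1236

719.1236 units


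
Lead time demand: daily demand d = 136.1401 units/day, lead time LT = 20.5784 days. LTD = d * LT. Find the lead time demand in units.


LTD = 136.1401 * 20.5784 = 2801.5454

2801.5454 units


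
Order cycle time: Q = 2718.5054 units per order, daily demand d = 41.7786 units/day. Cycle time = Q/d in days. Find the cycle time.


Cycle = 2718.5054 / 41.7786 = 65.0693

65.0693 days


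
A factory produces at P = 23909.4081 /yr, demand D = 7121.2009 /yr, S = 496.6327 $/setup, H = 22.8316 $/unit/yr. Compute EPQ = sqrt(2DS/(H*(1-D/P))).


1 - D/P = 1 - 0.2978 = 0.7022
H*(1-D/P) = 16.0314
2DS = 7073242.4604
EPQ = sqrt(441211.3768) = 664.2374

664.2374 units


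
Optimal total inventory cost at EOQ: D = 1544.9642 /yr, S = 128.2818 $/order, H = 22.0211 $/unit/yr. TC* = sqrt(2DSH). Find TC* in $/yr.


2*D*S*H = 8728758.3458
TC* = sqrt(8728758.3458) = 2954.4472

2954.4472 $/yr


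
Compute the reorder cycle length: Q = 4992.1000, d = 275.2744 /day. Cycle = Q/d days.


Cycle = 4992.1000 / 275.2744 = 18.1350

18.1350 days
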